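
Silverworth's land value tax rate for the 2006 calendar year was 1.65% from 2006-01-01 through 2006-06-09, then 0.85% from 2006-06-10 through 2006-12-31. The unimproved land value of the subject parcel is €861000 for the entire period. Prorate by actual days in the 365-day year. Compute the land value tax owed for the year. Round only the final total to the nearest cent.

€10337.90

2006-01-01 to 2006-06-09: 160 days at 1.65% → €861000 × 1.65% × 160/365 = €6227.5068
2006-06-10 to 2006-12-31: 205 days at 0.85% → €861000 × 0.85% × 205/365 = €4110.3904
Total = €10337.8973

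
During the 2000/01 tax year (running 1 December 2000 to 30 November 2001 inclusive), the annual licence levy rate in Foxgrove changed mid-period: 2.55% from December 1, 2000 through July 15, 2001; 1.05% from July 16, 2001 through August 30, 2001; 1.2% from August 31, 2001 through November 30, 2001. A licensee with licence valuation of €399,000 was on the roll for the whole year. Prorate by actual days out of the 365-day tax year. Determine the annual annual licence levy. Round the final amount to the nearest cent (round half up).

December 1, 2000 – July 15, 2001: 227 days at 2.55% → €399,000 × 2.55% × 227/365 = €6,327.7027
July 16 – August 30, 2001: 46 days at 1.05% → €399,000 × 1.05% × 46/365 = €527.9918
August 31 – November 30, 2001: 92 days at 1.2% → €399,000 × 1.2% × 92/365 = €1,206.8384
Total = €8,062.5329

€8,062.53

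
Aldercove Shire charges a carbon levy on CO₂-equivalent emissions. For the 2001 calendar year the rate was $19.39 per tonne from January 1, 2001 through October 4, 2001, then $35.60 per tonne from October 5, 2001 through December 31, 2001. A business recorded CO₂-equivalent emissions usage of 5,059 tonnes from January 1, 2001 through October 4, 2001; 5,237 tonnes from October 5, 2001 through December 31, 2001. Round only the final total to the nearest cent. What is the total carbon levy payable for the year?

$284,531.21

January 1 – October 4, 2001: 5,059 tonnes at $19.39/tonne → $98,094.01
October 5 – December 31, 2001: 5,237 tonnes at $35.60/tonne → $186,437.20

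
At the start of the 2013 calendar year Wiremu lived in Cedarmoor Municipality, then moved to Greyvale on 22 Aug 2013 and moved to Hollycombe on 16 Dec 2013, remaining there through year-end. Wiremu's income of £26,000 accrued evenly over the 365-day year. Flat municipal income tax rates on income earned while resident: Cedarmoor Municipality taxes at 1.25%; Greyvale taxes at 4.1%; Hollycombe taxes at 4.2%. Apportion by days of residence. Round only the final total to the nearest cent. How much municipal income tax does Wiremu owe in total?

£594.12

Cedarmoor Municipality, 1 Jan – 21 Aug 2013: 233 days → £26,000 × 1.25% × 233/365 = £207.4658
Greyvale, 22 Aug – 15 Dec 2013: 116 days → £26,000 × 4.1% × 116/365 = £338.7836
Hollycombe, 16 Dec – 31 Dec 2013: 16 days → £26,000 × 4.2% × 16/365 = £47.8685
Total = £594.1178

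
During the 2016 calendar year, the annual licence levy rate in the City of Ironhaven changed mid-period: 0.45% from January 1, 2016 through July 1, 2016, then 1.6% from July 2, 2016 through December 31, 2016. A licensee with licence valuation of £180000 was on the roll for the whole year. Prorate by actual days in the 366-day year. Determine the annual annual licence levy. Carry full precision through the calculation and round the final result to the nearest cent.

£1845.00

January 1 – July 1, 2016: 183 days at 0.45% → £180000 × 0.45% × 183/366 = £405.0000
July 2 – December 31, 2016: 183 days at 1.6% → £180000 × 1.6% × 183/366 = £1440.0000
Total = £1845.0000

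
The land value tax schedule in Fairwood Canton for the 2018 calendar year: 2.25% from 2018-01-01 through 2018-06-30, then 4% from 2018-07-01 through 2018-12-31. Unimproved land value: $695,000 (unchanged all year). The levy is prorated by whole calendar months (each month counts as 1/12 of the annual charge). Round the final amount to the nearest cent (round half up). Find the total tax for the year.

2018-01-01 to 2018-06-30: 6 months at 2.25% → $695,000 × 2.25% × 6/12 = $7,818.7500
2018-07-01 to 2018-12-31: 6 months at 4% → $695,000 × 4% × 6/12 = $13,900.0000
Total = $21,718.7500

$21,718.75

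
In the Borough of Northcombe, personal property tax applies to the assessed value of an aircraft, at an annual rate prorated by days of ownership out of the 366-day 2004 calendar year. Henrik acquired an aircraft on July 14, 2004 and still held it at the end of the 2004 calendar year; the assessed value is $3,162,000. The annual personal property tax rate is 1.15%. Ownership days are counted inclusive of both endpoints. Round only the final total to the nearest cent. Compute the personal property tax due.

$16,989.27

Days held (July 14 – December 31, 2004): 171 out of 366
Tax = $3,162,000 × 1.15% × 171/366 = $16,989.2705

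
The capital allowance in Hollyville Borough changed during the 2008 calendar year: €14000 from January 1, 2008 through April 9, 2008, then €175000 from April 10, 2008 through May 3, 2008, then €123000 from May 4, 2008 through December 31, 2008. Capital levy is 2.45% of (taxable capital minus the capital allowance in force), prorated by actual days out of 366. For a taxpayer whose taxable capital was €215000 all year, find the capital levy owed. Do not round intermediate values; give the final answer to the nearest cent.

€2900.10

January 1 – April 9, 2008: 100 days, exemption €14000 → (€215000 − €14000) × 2.45% × 100/366 = €1345.4918
April 10 – May 3, 2008: 24 days, exemption €175000 → (€215000 − €175000) × 2.45% × 24/366 = €64.2623
May 4 – December 31, 2008: 242 days, exemption €123000 → (€215000 − €123000) × 2.45% × 242/366 = €1490.3497
Total = €2900.1038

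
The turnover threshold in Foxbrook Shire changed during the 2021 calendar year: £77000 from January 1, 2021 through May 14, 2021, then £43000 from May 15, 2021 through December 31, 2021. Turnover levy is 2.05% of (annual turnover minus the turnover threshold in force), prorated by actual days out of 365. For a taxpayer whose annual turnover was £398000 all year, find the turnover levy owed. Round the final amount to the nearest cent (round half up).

£7021.62

January 1 – May 14, 2021: 134 days, exemption £77000 → (£398000 − £77000) × 2.05% × 134/365 = £2415.8548
May 15 – December 31, 2021: 231 days, exemption £43000 → (£398000 − £43000) × 2.05% × 231/365 = £4605.7603
Total = £7021.6151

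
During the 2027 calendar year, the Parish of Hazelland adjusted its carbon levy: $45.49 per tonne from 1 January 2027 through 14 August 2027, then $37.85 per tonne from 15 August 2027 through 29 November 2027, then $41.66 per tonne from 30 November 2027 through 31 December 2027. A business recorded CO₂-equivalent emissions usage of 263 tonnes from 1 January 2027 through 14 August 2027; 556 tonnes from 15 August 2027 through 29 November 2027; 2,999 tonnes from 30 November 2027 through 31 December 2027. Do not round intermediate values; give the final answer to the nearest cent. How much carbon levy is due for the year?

$157946.81

1 January – 14 August 2027: 263 tonnes at $45.49/tonne → $11963.87
15 August – 29 November 2027: 556 tonnes at $37.85/tonne → $21044.60
30 November – 31 December 2027: 2,999 tonnes at $41.66/tonne → $124938.34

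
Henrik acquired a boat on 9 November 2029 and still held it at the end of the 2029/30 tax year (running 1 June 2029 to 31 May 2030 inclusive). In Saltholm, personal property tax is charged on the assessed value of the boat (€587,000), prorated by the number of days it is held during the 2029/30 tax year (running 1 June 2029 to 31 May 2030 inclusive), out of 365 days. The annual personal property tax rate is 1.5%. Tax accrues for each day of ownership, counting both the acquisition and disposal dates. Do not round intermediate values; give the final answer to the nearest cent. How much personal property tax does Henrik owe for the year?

Days held (9 November 2029 – 31 May 2030): 204 out of 365
Tax = €587,000 × 1.5% × 204/365 = €4,921.1507

€4,921.15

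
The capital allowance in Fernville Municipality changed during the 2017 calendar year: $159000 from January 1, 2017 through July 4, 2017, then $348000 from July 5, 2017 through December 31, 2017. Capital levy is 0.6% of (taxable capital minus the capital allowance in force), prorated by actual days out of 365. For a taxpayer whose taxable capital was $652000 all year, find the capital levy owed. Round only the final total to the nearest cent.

$2398.77

January 1 – July 4, 2017: 185 days, exemption $159000 → ($652000 − $159000) × 0.6% × 185/365 = $1499.2603
July 5 – December 31, 2017: 180 days, exemption $348000 → ($652000 − $348000) × 0.6% × 180/365 = $899.5068
Total = $2398.7671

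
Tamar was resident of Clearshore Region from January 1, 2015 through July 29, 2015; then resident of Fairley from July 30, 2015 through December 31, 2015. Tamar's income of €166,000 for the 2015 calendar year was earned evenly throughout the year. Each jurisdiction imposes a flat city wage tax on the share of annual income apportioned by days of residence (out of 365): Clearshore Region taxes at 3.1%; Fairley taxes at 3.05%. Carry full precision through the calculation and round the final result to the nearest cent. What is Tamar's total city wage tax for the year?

Clearshore Region, January 1 – July 29, 2015: 210 days → €166,000 × 3.1% × 210/365 = €2,960.7123
Fairley, July 30 – December 31, 2015: 155 days → €166,000 × 3.05% × 155/365 = €2,150.0411
Total = €5,110.7534

€5,110.75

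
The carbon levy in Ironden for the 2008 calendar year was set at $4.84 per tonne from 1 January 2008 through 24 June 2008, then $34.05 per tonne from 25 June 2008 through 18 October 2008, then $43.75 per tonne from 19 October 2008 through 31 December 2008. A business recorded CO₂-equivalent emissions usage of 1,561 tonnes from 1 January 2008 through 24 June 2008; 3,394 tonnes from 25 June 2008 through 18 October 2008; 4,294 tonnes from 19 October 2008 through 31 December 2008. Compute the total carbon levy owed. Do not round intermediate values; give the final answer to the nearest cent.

1 January – 24 June 2008: 1,561 tonnes at $4.84/tonne → $7555.24
25 June – 18 October 2008: 3,394 tonnes at $34.05/tonne → $115565.70
19 October – 31 December 2008: 4,294 tonnes at $43.75/tonne → $187862.50

$310983.44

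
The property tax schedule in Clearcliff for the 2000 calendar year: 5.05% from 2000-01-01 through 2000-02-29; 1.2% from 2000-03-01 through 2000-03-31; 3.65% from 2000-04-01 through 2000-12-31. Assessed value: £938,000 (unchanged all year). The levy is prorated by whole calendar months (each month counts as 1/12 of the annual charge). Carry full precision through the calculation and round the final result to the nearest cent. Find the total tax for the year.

£34,510.58

2000-01-01 to 2000-02-29: 2 months at 5.05% → £938,000 × 5.05% × 2/12 = £7,894.8333
2000-03-01 to 2000-03-31: 1 month at 1.2% → £938,000 × 1.2% × 1/12 = £938.0000
2000-04-01 to 2000-12-31: 9 months at 3.65% → £938,000 × 3.65% × 9/12 = £25,677.7500
Total = £34,510.5833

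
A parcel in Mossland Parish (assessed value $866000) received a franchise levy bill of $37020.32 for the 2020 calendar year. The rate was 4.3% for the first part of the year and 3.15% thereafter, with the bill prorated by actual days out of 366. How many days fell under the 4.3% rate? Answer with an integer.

358 days

Let d = days at the first rate; then 366 − d days at the second rate.
$866000 × [4.3%·d + 3.15%·(366−d)] / 366 = $37020.32
Solving gives d = 358, so the new rate took effect on 24 December 2020.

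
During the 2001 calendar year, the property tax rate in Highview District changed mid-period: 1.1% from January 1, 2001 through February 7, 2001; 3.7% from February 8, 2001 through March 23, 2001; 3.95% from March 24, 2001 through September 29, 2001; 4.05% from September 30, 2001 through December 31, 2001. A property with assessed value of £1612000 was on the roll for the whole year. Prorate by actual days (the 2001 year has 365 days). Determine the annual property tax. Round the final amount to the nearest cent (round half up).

January 1 – February 7, 2001: 38 days at 1.1% → £1612000 × 1.1% × 38/365 = £1846.0712
February 8 – March 23, 2001: 44 days at 3.7% → £1612000 × 3.7% × 44/365 = £7189.9616
March 24 – September 29, 2001: 190 days at 3.95% → £1612000 × 3.95% × 190/365 = £33145.3699
September 30 – December 31, 2001: 93 days at 4.05% → £1612000 × 4.05% × 93/365 = £16634.5151
Total = £58815.9178

£58815.92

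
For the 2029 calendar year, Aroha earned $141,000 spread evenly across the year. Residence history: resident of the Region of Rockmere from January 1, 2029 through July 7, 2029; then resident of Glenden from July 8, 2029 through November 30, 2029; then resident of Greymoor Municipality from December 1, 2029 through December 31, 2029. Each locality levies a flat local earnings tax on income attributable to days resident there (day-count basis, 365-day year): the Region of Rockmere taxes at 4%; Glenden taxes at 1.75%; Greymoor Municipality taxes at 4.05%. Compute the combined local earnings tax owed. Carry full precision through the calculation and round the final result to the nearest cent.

The Region of Rockmere, January 1 – July 7, 2029: 188 days → $141,000 × 4% × 188/365 = $2,904.9863
Glenden, July 8 – November 30, 2029: 146 days → $141,000 × 1.75% × 146/365 = $987.0000
Greymoor Municipality, December 1 – December 31, 2029: 31 days → $141,000 × 4.05% × 31/365 = $485.0014
Total = $4,376.9877

$4,376.99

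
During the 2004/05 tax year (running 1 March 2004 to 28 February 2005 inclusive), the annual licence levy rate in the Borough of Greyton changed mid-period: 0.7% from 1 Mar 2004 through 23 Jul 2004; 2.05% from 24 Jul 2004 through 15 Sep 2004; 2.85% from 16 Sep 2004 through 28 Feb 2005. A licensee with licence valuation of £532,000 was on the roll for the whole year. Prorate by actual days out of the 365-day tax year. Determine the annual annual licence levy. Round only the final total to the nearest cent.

£9,988.48

1 Mar – 23 Jul 2004: 145 days at 0.7% → £532,000 × 0.7% × 145/365 = £1,479.3973
24 Jul – 15 Sep 2004: 54 days at 2.05% → £532,000 × 2.05% × 54/365 = £1,613.4904
16 Sep 2004 – 28 Feb 2005: 166 days at 2.85% → £532,000 × 2.85% × 166/365 = £6,895.5945
Total = £9,988.4822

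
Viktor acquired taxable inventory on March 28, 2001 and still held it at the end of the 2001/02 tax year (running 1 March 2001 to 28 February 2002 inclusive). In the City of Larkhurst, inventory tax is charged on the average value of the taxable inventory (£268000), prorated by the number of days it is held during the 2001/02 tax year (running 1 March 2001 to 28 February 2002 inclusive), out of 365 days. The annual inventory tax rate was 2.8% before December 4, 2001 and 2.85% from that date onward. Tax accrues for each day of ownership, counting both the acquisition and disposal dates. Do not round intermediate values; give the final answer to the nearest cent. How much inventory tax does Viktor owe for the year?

March 28 – December 3, 2001: 251 days at 2.8% → £268000 × 2.8% × 251/365 = £5160.2849
December 4, 2001 – February 28, 2002: 87 days at 2.85% → £268000 × 2.85% × 87/365 = £1820.5644
Total = £6980.8493

£6980.85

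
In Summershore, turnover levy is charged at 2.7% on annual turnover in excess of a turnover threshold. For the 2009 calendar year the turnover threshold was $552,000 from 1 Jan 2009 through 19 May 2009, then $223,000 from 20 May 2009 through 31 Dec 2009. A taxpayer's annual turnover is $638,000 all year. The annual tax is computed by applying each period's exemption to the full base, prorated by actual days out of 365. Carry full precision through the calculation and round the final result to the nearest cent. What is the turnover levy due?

1 Jan – 19 May 2009: 139 days, exemption $552,000 → ($638,000 − $552,000) × 2.7% × 139/365 = $884.2685
20 May – 31 Dec 2009: 226 days, exemption $223,000 → ($638,000 − $223,000) × 2.7% × 226/365 = $6,937.8904
Total = $7,822.1589

$7,822.16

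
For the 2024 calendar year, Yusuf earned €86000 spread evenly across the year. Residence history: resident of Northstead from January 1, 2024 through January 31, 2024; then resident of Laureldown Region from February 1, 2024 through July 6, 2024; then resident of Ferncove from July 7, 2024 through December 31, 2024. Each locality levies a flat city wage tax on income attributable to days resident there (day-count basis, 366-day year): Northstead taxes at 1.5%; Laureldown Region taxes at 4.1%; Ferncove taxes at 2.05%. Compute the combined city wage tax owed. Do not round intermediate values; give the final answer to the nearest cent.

€2479.20

Northstead, January 1 – January 31, 2024: 31 days → €86000 × 1.5% × 31/366 = €109.2623
Laureldown Region, February 1 – July 6, 2024: 157 days → €86000 × 4.1% × 157/366 = €1512.5191
Ferncove, July 7 – December 31, 2024: 178 days → €86000 × 2.05% × 178/366 = €857.4153
Total = €2479.1967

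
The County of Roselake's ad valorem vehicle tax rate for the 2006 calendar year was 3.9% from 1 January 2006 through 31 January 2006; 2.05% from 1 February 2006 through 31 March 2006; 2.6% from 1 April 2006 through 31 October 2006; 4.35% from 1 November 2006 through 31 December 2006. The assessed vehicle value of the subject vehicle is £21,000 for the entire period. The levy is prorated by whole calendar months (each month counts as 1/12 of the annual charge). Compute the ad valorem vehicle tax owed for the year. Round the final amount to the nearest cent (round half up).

£610.75

1 January – 31 January 2006: 1 month at 3.9% → £21,000 × 3.9% × 1/12 = £68.2500
1 February – 31 March 2006: 2 months at 2.05% → £21,000 × 2.05% × 2/12 = £71.7500
1 April – 31 October 2006: 7 months at 2.6% → £21,000 × 2.6% × 7/12 = £318.5000
1 November – 31 December 2006: 2 months at 4.35% → £21,000 × 4.35% × 2/12 = £152.2500
Total = £610.7500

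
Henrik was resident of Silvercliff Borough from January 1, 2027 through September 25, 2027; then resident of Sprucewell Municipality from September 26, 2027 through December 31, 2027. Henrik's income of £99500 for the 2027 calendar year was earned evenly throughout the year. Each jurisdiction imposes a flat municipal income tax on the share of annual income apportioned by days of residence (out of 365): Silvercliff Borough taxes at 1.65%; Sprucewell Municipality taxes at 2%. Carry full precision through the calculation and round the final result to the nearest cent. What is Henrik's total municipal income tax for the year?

£1734.30

Silvercliff Borough, January 1 – September 25, 2027: 268 days → £99500 × 1.65% × 268/365 = £1205.4493
Sprucewell Municipality, September 26 – December 31, 2027: 97 days → £99500 × 2% × 97/365 = £528.8493
Total = £1734.2986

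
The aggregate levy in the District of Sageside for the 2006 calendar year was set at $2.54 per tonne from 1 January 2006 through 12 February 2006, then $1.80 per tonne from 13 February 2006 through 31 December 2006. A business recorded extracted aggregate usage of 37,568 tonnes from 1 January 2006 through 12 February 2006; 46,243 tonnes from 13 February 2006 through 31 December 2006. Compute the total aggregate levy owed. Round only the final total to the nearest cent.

$178,660.12

1 January – 12 February 2006: 37,568 tonnes at $2.54/tonne → $95,422.72
13 February – 31 December 2006: 46,243 tonnes at $1.80/tonne → $83,237.40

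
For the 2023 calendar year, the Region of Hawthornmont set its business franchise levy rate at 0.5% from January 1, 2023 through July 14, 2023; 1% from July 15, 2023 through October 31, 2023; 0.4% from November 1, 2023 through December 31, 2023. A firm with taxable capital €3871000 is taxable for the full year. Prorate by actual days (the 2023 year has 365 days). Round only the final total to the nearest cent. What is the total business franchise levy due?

€24488.05

January 1 – July 14, 2023: 195 days at 0.5% → €3871000 × 0.5% × 195/365 = €10340.3425
July 15 – October 31, 2023: 109 days at 1% → €3871000 × 1% × 109/365 = €11559.9726
November 1 – December 31, 2023: 61 days at 0.4% → €3871000 × 0.4% × 61/365 = €2587.7370
Total = €24488.0521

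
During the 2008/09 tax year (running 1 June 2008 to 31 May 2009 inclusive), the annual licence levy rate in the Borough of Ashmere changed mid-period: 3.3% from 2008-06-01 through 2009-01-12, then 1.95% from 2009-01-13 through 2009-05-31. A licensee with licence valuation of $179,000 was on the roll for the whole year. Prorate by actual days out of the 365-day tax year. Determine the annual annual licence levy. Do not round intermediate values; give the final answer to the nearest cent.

2008-06-01 to 2009-01-12: 226 days at 3.3% → $179,000 × 3.3% × 226/365 = $3,657.4849
2009-01-13 to 2009-05-31: 139 days at 1.95% → $179,000 × 1.95% × 139/365 = $1,329.2589
Total = $4,986.7438

$4,986.74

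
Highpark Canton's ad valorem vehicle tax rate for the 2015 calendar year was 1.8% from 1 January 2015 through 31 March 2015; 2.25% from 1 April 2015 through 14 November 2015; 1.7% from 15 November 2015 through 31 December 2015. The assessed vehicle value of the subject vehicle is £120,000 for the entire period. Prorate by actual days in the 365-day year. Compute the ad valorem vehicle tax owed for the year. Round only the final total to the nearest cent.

1 January – 31 March 2015: 90 days at 1.8% → £120,000 × 1.8% × 90/365 = £532.6027
1 April – 14 November 2015: 228 days at 2.25% → £120,000 × 2.25% × 228/365 = £1,686.5753
15 November – 31 December 2015: 47 days at 1.7% → £120,000 × 1.7% × 47/365 = £262.6849
Total = £2,481.8630

£2,481.86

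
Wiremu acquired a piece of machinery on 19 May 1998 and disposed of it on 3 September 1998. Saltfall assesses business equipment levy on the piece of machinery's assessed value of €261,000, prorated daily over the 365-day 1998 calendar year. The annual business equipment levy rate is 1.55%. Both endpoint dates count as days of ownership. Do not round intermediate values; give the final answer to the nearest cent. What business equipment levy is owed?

Days held (19 May – 3 September 1998): 108 out of 365
Tax = €261,000 × 1.55% × 108/365 = €1,197.0247

€1,197.02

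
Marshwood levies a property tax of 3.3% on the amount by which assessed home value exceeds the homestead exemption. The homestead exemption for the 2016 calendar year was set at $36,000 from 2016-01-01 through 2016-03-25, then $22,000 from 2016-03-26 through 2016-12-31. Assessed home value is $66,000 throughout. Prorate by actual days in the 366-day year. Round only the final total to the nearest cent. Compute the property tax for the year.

$1,344.70

2016-01-01 to 2016-03-25: 85 days, exemption $36,000 → ($66,000 − $36,000) × 3.3% × 85/366 = $229.9180
2016-03-26 to 2016-12-31: 281 days, exemption $22,000 → ($66,000 − $22,000) × 3.3% × 281/366 = $1,114.7869
Total = $1,344.7049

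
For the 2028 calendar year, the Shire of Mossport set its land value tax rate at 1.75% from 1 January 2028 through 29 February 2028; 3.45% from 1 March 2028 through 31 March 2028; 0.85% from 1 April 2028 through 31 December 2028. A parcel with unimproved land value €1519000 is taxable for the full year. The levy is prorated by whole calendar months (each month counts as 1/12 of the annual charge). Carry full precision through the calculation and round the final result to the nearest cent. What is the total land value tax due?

€18481.17

1 January – 29 February 2028: 2 months at 1.75% → €1519000 × 1.75% × 2/12 = €4430.4167
1 March – 31 March 2028: 1 month at 3.45% → €1519000 × 3.45% × 1/12 = €4367.1250
1 April – 31 December 2028: 9 months at 0.85% → €1519000 × 0.85% × 9/12 = €9683.6250
Total = €18481.1667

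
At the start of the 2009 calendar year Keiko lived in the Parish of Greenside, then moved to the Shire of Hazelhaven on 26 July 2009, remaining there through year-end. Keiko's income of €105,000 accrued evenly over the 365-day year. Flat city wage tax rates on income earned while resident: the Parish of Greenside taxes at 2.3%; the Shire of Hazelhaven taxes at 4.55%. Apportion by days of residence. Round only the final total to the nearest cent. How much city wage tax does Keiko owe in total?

€3,444.14

The Parish of Greenside, 1 January – 25 July 2009: 206 days → €105,000 × 2.3% × 206/365 = €1,362.9863
The Shire of Hazelhaven, 26 July – 31 December 2009: 159 days → €105,000 × 4.55% × 159/365 = €2,081.1575
Total = €3,444.1438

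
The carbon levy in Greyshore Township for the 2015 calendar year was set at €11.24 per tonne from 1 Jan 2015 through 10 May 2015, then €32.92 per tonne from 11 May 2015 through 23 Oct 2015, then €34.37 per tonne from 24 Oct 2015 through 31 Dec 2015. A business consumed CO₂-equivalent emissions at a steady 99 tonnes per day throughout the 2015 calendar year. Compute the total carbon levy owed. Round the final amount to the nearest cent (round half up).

1 Jan – 10 May 2015: 130 days × 99 tonnes/day = 12,870 tonnes at €11.24/tonne → €144,658.80
11 May – 23 Oct 2015: 166 days × 99 tonnes/day = 16,434 tonnes at €32.92/tonne → €541,007.28
24 Oct – 31 Dec 2015: 69 days × 99 tonnes/day = 6,831 tonnes at €34.37/tonne → €234,781.47

€920,447.55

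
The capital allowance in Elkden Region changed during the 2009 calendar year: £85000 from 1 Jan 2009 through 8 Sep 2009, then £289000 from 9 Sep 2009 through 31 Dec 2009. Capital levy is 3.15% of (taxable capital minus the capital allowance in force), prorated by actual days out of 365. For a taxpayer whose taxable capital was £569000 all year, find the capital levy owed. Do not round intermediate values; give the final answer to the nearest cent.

1 Jan – 8 Sep 2009: 251 days, exemption £85000 → (£569000 − £85000) × 3.15% × 251/365 = £10484.2356
9 Sep – 31 Dec 2009: 114 days, exemption £289000 → (£569000 − £289000) × 3.15% × 114/365 = £2754.7397
Total = £13238.9753

£13238.98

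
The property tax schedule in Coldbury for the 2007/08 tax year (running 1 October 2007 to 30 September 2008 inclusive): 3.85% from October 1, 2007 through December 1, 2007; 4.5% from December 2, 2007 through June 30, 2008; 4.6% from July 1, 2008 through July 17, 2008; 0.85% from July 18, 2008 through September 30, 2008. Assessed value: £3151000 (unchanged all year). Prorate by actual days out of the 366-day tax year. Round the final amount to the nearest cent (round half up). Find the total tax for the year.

October 1 – December 1, 2007: 62 days at 3.85% → £3151000 × 3.85% × 62/366 = £20550.3743
December 2, 2007 – June 30, 2008: 212 days at 4.5% → £3151000 × 4.5% × 212/366 = £82132.6230
July 1 – July 17, 2008: 17 days at 4.6% → £3151000 × 4.6% × 17/366 = £6732.4645
July 18 – September 30, 2008: 75 days at 0.85% → £3151000 × 0.85% × 75/366 = £5488.4221
Total = £114903.8839

£114903.88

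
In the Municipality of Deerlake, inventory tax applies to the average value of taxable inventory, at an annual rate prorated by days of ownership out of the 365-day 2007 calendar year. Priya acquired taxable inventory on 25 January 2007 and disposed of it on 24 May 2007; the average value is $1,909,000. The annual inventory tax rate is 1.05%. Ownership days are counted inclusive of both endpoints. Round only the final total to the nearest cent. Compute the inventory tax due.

Days held (25 January – 24 May 2007): 120 out of 365
Tax = $1,909,000 × 1.05% × 120/365 = $6,589.9726

$6,589.97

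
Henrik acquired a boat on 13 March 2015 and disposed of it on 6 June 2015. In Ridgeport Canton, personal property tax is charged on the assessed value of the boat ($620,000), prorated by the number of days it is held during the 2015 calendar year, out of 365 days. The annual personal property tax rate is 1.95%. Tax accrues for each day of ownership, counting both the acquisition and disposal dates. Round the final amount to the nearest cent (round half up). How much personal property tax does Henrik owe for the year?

Days held (13 March – 6 June 2015): 86 out of 365
Tax = $620,000 × 1.95% × 86/365 = $2,848.6027

$2,848.60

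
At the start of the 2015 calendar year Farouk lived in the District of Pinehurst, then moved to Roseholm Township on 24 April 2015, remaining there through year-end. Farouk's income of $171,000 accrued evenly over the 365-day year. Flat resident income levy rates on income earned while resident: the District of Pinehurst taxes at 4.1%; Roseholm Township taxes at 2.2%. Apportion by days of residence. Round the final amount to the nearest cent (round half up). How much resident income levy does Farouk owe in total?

$4,767.85

The District of Pinehurst, 1 January – 23 April 2015: 113 days → $171,000 × 4.1% × 113/365 = $2,170.5288
Roseholm Township, 24 April – 31 December 2015: 252 days → $171,000 × 2.2% × 252/365 = $2,597.3260
Total = $4,767.8548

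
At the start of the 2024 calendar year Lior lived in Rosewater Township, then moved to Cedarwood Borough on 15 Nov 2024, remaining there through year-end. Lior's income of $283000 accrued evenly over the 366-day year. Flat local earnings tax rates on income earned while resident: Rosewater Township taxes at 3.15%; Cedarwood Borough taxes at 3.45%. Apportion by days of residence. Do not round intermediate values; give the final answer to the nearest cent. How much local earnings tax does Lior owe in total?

Rosewater Township, 1 Jan – 14 Nov 2024: 319 days → $283000 × 3.15% × 319/366 = $7769.7418
Cedarwood Borough, 15 Nov – 31 Dec 2024: 47 days → $283000 × 3.45% × 47/366 = $1253.7828
Total = $9023.5246

$9023.52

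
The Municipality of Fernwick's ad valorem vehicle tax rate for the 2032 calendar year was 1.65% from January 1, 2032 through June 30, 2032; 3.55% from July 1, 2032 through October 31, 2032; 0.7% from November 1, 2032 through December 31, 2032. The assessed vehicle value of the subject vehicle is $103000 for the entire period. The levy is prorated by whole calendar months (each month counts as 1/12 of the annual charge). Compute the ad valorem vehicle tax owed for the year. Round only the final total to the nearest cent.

January 1 – June 30, 2032: 6 months at 1.65% → $103000 × 1.65% × 6/12 = $849.7500
July 1 – October 31, 2032: 4 months at 3.55% → $103000 × 3.55% × 4/12 = $1218.8333
November 1 – December 31, 2032: 2 months at 0.7% → $103000 × 0.7% × 2/12 = $120.1667
Total = $2188.7500

$2188.75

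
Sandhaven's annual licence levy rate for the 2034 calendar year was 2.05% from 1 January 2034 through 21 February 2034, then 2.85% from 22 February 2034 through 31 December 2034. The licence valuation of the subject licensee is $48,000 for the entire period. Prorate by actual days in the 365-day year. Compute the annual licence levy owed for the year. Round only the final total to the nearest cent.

$1,313.29

1 January – 21 February 2034: 52 days at 2.05% → $48,000 × 2.05% × 52/365 = $140.1863
22 February – 31 December 2034: 313 days at 2.85% → $48,000 × 2.85% × 313/365 = $1,173.1068
Total = $1,313.2932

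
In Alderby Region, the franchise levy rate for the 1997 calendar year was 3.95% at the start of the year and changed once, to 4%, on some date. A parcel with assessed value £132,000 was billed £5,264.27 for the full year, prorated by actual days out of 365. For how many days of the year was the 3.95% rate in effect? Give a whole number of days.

Let d = days at the first rate; then 365 − d days at the second rate.
£132,000 × [3.95%·d + 4%·(365−d)] / 365 = £5,264.27
Solving gives d = 87, so the new rate took effect on 29 Mar 1997.

87 days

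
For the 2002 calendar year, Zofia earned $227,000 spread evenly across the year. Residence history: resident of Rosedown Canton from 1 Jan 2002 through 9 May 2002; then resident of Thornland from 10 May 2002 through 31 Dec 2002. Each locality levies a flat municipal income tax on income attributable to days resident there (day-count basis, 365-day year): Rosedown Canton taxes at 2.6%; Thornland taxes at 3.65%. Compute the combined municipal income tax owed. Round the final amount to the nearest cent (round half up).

Rosedown Canton, 1 Jan – 9 May 2002: 129 days → $227,000 × 2.6% × 129/365 = $2,085.9123
Thornland, 10 May – 31 Dec 2002: 236 days → $227,000 × 3.65% × 236/365 = $5,357.2000
Total = $7,443.1123

$7,443.11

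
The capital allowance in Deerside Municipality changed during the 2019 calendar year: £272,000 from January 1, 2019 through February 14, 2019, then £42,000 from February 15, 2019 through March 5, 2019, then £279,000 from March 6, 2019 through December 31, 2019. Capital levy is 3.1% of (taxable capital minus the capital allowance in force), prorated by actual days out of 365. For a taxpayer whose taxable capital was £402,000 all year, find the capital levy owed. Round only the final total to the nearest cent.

January 1 – February 14, 2019: 45 days, exemption £272,000 → (£402,000 − £272,000) × 3.1% × 45/365 = £496.8493
February 15 – March 5, 2019: 19 days, exemption £42,000 → (£402,000 − £42,000) × 3.1% × 19/365 = £580.9315
March 6 – December 31, 2019: 301 days, exemption £279,000 → (£402,000 − £279,000) × 3.1% × 301/365 = £3,144.4192
Total = £4,222.2000

£4,222.20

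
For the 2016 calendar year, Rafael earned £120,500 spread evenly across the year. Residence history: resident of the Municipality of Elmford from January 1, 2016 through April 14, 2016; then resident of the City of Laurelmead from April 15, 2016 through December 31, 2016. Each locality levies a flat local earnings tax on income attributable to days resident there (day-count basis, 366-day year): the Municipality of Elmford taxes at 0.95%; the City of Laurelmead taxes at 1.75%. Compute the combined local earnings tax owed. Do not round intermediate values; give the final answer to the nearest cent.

£1,832.19

The Municipality of Elmford, January 1 – April 14, 2016: 105 days → £120,500 × 0.95% × 105/366 = £328.4119
The City of Laurelmead, April 15 – December 31, 2016: 261 days → £120,500 × 1.75% × 261/366 = £1,503.7807
Total = £1,832.1926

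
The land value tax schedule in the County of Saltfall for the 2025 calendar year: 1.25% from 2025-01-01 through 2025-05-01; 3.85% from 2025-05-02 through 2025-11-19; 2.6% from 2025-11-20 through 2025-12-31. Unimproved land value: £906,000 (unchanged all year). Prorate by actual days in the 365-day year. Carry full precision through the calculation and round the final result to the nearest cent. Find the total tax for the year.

2025-01-01 to 2025-05-01: 121 days at 1.25% → £906,000 × 1.25% × 121/365 = £3,754.3151
2025-05-02 to 2025-11-19: 202 days at 3.85% → £906,000 × 3.85% × 202/365 = £19,304.0055
2025-11-20 to 2025-12-31: 42 days at 2.6% → £906,000 × 2.6% × 42/365 = £2,710.5534
Total = £25,768.8740

£25,768.87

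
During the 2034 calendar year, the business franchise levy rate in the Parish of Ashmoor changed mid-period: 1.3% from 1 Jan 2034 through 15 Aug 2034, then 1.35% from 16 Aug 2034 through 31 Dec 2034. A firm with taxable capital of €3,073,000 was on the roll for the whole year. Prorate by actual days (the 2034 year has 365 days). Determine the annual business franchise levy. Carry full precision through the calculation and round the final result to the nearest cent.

€40,529.92

1 Jan – 15 Aug 2034: 227 days at 1.3% → €3,073,000 × 1.3% × 227/365 = €24,844.9945
16 Aug – 31 Dec 2034: 138 days at 1.35% → €3,073,000 × 1.35% × 138/365 = €15,684.9288
Total = €40,529.9233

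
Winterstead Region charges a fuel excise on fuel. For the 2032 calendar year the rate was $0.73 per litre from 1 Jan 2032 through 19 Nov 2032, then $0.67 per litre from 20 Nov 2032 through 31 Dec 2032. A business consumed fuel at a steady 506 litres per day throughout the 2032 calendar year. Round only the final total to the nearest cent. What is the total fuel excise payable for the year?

$133917.96

1 Jan – 19 Nov 2032: 324 days × 506 litres/day = 163,944 litres at $0.73/litre → $119679.12
20 Nov – 31 Dec 2032: 42 days × 506 litres/day = 21,252 litres at $0.67/litre → $14238.84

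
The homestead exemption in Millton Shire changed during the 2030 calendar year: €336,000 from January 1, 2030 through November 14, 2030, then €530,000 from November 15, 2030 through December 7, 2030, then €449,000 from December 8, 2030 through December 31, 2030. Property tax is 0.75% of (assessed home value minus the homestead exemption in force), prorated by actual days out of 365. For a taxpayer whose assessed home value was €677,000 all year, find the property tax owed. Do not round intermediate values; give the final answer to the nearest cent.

January 1 – November 14, 2030: 318 days, exemption €336,000 → (€677,000 − €336,000) × 0.75% × 318/365 = €2,228.1781
November 15 – December 7, 2030: 23 days, exemption €530,000 → (€677,000 − €530,000) × 0.75% × 23/365 = €69.4726
December 8 – December 31, 2030: 24 days, exemption €449,000 → (€677,000 − €449,000) × 0.75% × 24/365 = €112.4384
Total = €2,410.0890

€2,410.09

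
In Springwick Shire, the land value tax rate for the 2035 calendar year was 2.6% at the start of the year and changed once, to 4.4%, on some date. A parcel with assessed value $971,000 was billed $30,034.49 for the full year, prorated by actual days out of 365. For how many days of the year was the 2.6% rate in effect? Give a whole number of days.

Let d = days at the first rate; then 365 − d days at the second rate.
$971,000 × [2.6%·d + 4.4%·(365−d)] / 365 = $30,034.49
Solving gives d = 265, so the new rate took effect on 23 September 2035.

265 days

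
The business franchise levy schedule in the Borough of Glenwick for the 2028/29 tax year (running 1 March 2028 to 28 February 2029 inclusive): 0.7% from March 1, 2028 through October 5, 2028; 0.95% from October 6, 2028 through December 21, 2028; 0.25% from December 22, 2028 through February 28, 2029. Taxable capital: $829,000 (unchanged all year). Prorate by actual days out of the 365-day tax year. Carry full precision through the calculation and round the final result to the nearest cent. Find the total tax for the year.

March 1 – October 5, 2028: 219 days at 0.7% → $829,000 × 0.7% × 219/365 = $3,481.8000
October 6 – December 21, 2028: 77 days at 0.95% → $829,000 × 0.95% × 77/365 = $1,661.4068
December 22, 2028 – February 28, 2029: 69 days at 0.25% → $829,000 × 0.25% × 69/365 = $391.7877
Total = $5,534.9945

$5,534.99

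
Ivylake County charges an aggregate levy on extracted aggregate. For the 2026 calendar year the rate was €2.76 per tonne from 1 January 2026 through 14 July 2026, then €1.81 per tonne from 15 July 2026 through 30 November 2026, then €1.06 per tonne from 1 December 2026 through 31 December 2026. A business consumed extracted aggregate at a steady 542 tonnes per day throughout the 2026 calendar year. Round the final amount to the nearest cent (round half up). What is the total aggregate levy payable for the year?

€445,876.30

1 January – 14 July 2026: 195 days × 542 tonnes/day = 105,690 tonnes at €2.76/tonne → €291,704.40
15 July – 30 November 2026: 139 days × 542 tonnes/day = 75,338 tonnes at €1.81/tonne → €136,361.78
1 December – 31 December 2026: 31 days × 542 tonnes/day = 16,802 tonnes at €1.06/tonne → €17,810.12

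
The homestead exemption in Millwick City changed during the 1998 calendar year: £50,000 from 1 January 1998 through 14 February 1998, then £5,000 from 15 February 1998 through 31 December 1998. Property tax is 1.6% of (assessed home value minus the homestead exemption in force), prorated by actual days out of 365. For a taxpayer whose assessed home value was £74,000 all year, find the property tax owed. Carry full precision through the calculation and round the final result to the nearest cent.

£1,015.23

1 January – 14 February 1998: 45 days, exemption £50,000 → (£74,000 − £50,000) × 1.6% × 45/365 = £47.3425
15 February – 31 December 1998: 320 days, exemption £5,000 → (£74,000 − £5,000) × 1.6% × 320/365 = £967.8904
Total = £1,015.2329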